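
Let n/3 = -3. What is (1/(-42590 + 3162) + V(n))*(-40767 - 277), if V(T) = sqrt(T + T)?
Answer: 10261/9857 - 123132*I*sqrt(2) ≈ 1.041 - 1.7414e+5*I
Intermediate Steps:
n = -9 (n = 3*(-3) = -9)
V(T) = sqrt(2)*sqrt(T) (V(T) = sqrt(2*T) = sqrt(2)*sqrt(T))
(1/(-42590 + 3162) + V(n))*(-40767 - 277) = (1/(-42590 + 3162) + sqrt(2)*sqrt(-9))*(-40767 - 277) = (1/(-39428) + sqrt(2)*(3*I))*(-41044) = (-1/39428 + 3*I*sqrt(2))*(-41044) = 10261/9857 - 123132*I*sqrt(2)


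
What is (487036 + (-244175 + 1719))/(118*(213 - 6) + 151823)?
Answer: 244580/176249 ≈ 1.3877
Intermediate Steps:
(487036 + (-244175 + 1719))/(118*(213 - 6) + 151823) = (487036 - 242456)/(118*207 + 151823) = 244580/(24426 + 151823) = 244580/176249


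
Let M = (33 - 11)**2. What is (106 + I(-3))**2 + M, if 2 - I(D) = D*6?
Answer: 16360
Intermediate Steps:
I(D) = 2 - 6*D (I(D) = 2 - D*6 = 2 - 6*D)
M = 484 (M = 22**2 = 484)
(106 + I(-3))**2 + M = (106 + (2 - 6*(-3)))**2 + 484 = (106 + (2 + 18))**2 + 484 = (106 + 20)**2 + 484 = 126**2 + 484 = 15876 + 484 = 16360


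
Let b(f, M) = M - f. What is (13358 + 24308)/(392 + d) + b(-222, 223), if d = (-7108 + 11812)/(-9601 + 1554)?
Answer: 852361851/1574860 ≈ 541.23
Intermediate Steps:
d = -4704/8047 (d = 4704/(-8047) = 4704*(-1/8047) = -4704/8047 ≈ -0.58457)
(13358 + 24308)/(392 + d) + b(-222, 223) = (13358 + 24308)/(392 - 4704/8047) + (223 - 1*(-222)) = 37666/(3149720/8047) + (223 + 222) = 37666*(8047/3149720) + 445 = 151549151/1574860 + 445 = 852361851/1574860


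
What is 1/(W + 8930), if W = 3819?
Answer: 1/12749 ≈ 7.8438e-5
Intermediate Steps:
1/(W + 8930) = 1/(3819 + 8930) = 1/12749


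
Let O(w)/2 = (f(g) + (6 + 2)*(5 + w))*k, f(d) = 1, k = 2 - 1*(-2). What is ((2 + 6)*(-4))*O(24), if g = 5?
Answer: -59648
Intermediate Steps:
k = 4 (k = 2 + 2 = 4)
O(w) = 328 + 64*w (O(w) = 2*((1 + (6 + 2)*(5 + w))*4) = 2*((1 + 8*(5 + w))*4) = 2*((1 + (40 + 8*w))*4) = 2*((41 + 8*w)*4) = 2*(164 + 32*w) = 328 + 64*w)
((2 + 6)*(-4))*O(24) = ((2 + 6)*(-4))*(328 + 64*24) = (8*(-4))*(328 + 1536) = -32*1864 = -59648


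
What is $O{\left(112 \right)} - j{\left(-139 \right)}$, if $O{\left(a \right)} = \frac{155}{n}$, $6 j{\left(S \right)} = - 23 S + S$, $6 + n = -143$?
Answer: $- \frac{228286}{447} \approx -510.71$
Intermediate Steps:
$n = -149$ ($n = -6 - 143 = -149$)
$j{\left(S \right)} = - \frac{11 S}{3}$ ($j{\left(S \right)} = \frac{- 23 S + S}{6} = \frac{\left(-22\right) S}{6} = - \frac{11 S}{3}$)
$O{\left(a \right)} = - \frac{155}{149}$ ($O{\left(a \right)} = \frac{155}{-149} = 155 \left(- \frac{1}{149}\right) = - \frac{155}{149}$)
$O{\left(112 \right)} - j{\left(-139 \right)} = - \frac{155}{149} - \left(- \frac{11}{3}\right) \left(-139\right) = - \frac{155}{149} - \frac{1529}{3} = - \frac{228286}{447}$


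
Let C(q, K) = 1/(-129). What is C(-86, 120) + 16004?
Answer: 2064515/129 ≈ 16004.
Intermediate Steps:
C(q, K) = -1/129
C(-86, 120) + 16004 = -1/129 + 16004 = 2064515/129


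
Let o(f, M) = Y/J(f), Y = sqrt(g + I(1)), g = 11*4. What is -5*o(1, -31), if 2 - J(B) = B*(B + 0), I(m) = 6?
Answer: -25*sqrt(2) ≈ -35.355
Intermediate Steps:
g = 44
J(B) = 2 - B**2 (J(B) = 2 - B*(B + 0) = 2 - B*B = 2 - B**2)
Y = 5*sqrt(2) (Y = sqrt(44 + 6) = sqrt(50) = 5*sqrt(2) ≈ 7.0711)
o(f, M) = 5*sqrt(2)/(2 - f**2) (o(f, M) = (5*sqrt(2))/(2 - f**2) = 5*sqrt(2)/(2 - f**2))
-5*o(1, -31) = -(-25)*sqrt(2)/(-2 + 1**2) = -(-25)*sqrt(2)/(-2 + 1) = -(-25)*sqrt(2)/(-1) = -(-25)*sqrt(2)*(-1) = -25*sqrt(2)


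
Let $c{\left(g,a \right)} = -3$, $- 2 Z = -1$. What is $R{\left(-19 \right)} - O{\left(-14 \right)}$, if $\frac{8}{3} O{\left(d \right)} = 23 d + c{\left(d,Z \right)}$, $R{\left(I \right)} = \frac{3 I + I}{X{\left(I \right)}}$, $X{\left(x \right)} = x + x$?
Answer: $\frac{991}{8} \approx 123.88$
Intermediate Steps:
$X{\left(x \right)} = 2 x$
$Z = \frac{1}{2}$ ($Z = \left(- \frac{1}{2}\right) \left(-1\right) = \frac{1}{2} \approx 0.5$)
$R{\left(I \right)} = 2$ ($R{\left(I \right)} = \frac{3 I + I}{2 I} = 4 I \frac{1}{2 I} = 2$)
$O{\left(d \right)} = - \frac{9}{8} + \frac{69 d}{8}$ ($O{\left(d \right)} = \frac{3 \left(23 d - 3\right)}{8} = \frac{3 \left(-3 + 23 d\right)}{8} = - \frac{9}{8} + \frac{69 d}{8}$)
$R{\left(-19 \right)} - O{\left(-14 \right)} = 2 - \left(- \frac{9}{8} + \frac{69}{8} \left(-14\right)\right) = 2 - \left(- \frac{9}{8} - \frac{483}{4}\right) = 2 - - \frac{975}{8} = 2 + \frac{975}{8} = \frac{991}{8}$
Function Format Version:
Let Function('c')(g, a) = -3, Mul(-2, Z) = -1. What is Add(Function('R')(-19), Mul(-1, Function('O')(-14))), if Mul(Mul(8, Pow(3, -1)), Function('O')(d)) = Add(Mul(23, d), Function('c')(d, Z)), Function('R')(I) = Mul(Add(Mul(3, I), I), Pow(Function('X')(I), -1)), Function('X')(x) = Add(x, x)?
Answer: Rational(991, 8) ≈ 123.88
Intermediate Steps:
Function('X')(x) = Mul(2, x)
Z = Rational(1, 2) (Z = Mul(Rational(-1, 2), -1) = Rational(1, 2) ≈ 0.50000)
Function('R')(I) = 2 (Function('R')(I) = Mul(Add(Mul(3, I), I), Pow(Mul(2, I), -1)) = Mul(Mul(4, I), Mul(Rational(1, 2), Pow(I, -1))) = 2)
Function('O')(d) = Add(Rational(-9, 8), Mul(Rational(69, 8), d)) (Function('O')(d) = Mul(Rational(3, 8), Add(Mul(23, d), -3)) = Mul(Rational(3, 8), Add(-3, Mul(23, d))) = Add(Rational(-9, 8), Mul(Rational(69, 8), d)))
Add(Function('R')(-19), Mul(-1, Function('O')(-14))) = Add(2, Mul(-1, Add(Rational(-9, 8), Mul(Rational(69, 8), -14)))) = Add(2, Mul(-1, Add(Rational(-9, 8), Rational(-483, 4)))) = Add(2, Mul(-1, Rational(-975, 8))) = Add(2, Rational(975, 8)) = Rational(991, 8)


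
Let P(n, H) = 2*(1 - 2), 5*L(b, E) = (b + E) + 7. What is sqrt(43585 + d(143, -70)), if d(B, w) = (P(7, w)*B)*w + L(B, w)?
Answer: 3*sqrt(7069) ≈ 252.23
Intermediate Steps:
L(b, E) = 7/5 + E/5 + b/5 (L(b, E) = ((b + E) + 7)/5 = ((E + b) + 7)/5 = (7 + E + b)/5 = 7/5 + E/5 + b/5)
P(n, H) = -2 (P(n, H) = 2*(-1) = -2)
d(B, w) = 7/5 + B/5 + w/5 - 2*B*w (d(B, w) = (-2*B)*w + (7/5 + w/5 + B/5) = -2*B*w + (7/5 + B/5 + w/5) = 7/5 + B/5 + w/5 - 2*B*w)
sqrt(43585 + d(143, -70)) = sqrt(43585 + (7/5 + (1/5)*143 + (1/5)*(-70) - 2*143*(-70))) = sqrt(43585 + (7/5 + 143/5 - 14 + 20020)) = sqrt(43585 + 20036) = sqrt(63621) = 3*sqrt(7069)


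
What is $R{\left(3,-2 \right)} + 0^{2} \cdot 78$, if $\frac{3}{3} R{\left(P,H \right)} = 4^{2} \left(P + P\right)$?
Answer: $96$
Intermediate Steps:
$R{\left(P,H \right)} = 32 P$ ($R{\left(P,H \right)} = 4^{2} \left(P + P\right) = 16 \cdot 2 P = 32 P$)
$R{\left(3,-2 \right)} + 0^{2} \cdot 78 = 32 \cdot 3 + 0^{2} \cdot 78 = 96 + 0 \cdot 78 = 96 + 0 = 96$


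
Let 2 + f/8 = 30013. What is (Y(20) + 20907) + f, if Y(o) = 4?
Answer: 260999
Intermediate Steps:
f = 240088 (f = -16 + 8*30013 = -16 + 240104 = 240088)
(Y(20) + 20907) + f = (4 + 20907) + 240088 = 20911 + 240088 = 260999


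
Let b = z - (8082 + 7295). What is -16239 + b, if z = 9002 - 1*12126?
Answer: -34740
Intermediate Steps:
z = -3124 (z = 9002 - 12126 = -3124)
b = -18501 (b = -3124 - (8082 + 7295) = -3124 - 1*15377 = -3124 - 15377 = -18501)
-16239 + b = -16239 - 18501 = -34740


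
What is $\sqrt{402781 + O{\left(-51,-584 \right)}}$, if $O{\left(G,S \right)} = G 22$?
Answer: $\sqrt{401659} \approx 633.77$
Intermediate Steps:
$O{\left(G,S \right)} = 22 G$
$\sqrt{402781 + O{\left(-51,-584 \right)}} = \sqrt{402781 + 22 \left(-51\right)} = \sqrt{402781 - 1122} = \sqrt{401659}$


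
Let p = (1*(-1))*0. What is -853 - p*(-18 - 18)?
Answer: -853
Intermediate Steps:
p = 0 (p = -1*0 = 0)
-853 - p*(-18 - 18) = -853 - 0*(-18 - 18) = -853 - 0*(-36) = -853 - 1*0 = -853 + 0 = -853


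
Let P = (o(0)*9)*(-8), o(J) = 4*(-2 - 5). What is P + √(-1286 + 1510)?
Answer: 2016 + 4*√14 ≈ 2031.0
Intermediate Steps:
o(J) = -28 (o(J) = 4*(-7) = -28)
P = 2016 (P = -28*9*(-8) = -252*(-8) = 2016)
P + √(-1286 + 1510) = 2016 + √(-1286 + 1510) = 2016 + √224 = 2016 + 4*√14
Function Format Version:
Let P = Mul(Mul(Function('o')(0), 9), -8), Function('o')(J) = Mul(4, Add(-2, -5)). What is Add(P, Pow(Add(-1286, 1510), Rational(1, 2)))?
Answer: Add(2016, Mul(4, Pow(14, Rational(1, 2)))) ≈ 2031.0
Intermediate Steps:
Function('o')(J) = -28 (Function('o')(J) = Mul(4, -7) = -28)
P = 2016 (P = Mul(Mul(-28, 9), -8) = Mul(-252, -8) = 2016)
Add(P, Pow(Add(-1286, 1510), Rational(1, 2))) = Add(2016, Pow(Add(-1286, 1510), Rational(1, 2))) = Add(2016, Pow(224, Rational(1, 2))) = Add(2016, Mul(4, Pow(14, Rational(1, 2))))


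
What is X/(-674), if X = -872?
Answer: 436/337 ≈ 1.2938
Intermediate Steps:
X/(-674) = -872/(-674) = -872*(-1/674) = 436/337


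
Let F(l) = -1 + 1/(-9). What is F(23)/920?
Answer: -1/828 ≈ -0.0012077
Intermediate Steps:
F(l) = -10/9 (F(l) = -1 - 1/9 = -10/9)
F(23)/920 = -10/9/920 = -10/9*1/920 = -1/828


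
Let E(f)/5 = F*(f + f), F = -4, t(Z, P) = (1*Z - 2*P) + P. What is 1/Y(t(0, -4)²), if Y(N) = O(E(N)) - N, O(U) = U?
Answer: -1/656 ≈ -0.0015244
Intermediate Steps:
t(Z, P) = Z - P (t(Z, P) = (Z - 2*P) + P = Z - P)
E(f) = -40*f (E(f) = 5*(-4*(f + f)) = 5*(-8*f) = -40*f)
Y(N) = -41*N (Y(N) = -40*N - N = -41*N)
1/Y(t(0, -4)²) = 1/(-41*(0 - 1*(-4))²) = 1/(-41*(0 + 4)²) = 1/(-41*4²) = 1/(-41*16) = 1/(-656) = -1/656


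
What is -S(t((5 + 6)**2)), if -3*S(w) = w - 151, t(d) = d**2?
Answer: 4830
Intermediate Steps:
S(w) = 151/3 - w/3 (S(w) = -(w - 151)/3 = -(-151 + w)/3 = 151/3 - w/3)
-S(t((5 + 6)**2)) = -(151/3 - (5 + 6)**4/3) = -(151/3 - (11**2)**2/3) = -(151/3 - 1/3*121**2) = -(151/3 - 1/3*14641) = -(151/3 - 14641/3) = -1*(-4830) = 4830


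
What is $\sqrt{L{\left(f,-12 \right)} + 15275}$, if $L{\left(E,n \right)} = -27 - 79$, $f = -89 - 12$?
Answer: $\sqrt{15169} \approx 123.16$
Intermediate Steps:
$f = -101$ ($f = -89 - 12 = -101$)
$L{\left(E,n \right)} = -106$ ($L{\left(E,n \right)} = -27 - 79 = -106$)
$\sqrt{L{\left(f,-12 \right)} + 15275} = \sqrt{-106 + 15275} = \sqrt{15169}$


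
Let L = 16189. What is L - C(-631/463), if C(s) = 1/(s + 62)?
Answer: 454505712/28075 ≈ 16189.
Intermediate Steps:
C(s) = 1/(62 + s)
L - C(-631/463) = 16189 - 1/(62 - 631/463) = 16189 - 1/28075/463 = 16189 - 1*463/28075 = 16189 - 463/28075 = 454505712/28075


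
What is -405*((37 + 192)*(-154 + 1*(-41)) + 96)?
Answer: 18046395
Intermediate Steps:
-405*((37 + 192)*(-154 + 1*(-41)) + 96) = -405*(229*(-154 - 41) + 96) = -405*(229*(-195) + 96) = -405*(-44655 + 96) = -405*(-44559) = 18046395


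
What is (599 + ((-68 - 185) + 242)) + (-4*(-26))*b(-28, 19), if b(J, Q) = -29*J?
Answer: 85036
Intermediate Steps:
(599 + ((-68 - 185) + 242)) + (-4*(-26))*b(-28, 19) = (599 + ((-68 - 185) + 242)) + (-4*(-26))*(-29*(-28)) = (599 + (-253 + 242)) + 104*812 = (599 - 11) + 84448 = 588 + 84448 = 85036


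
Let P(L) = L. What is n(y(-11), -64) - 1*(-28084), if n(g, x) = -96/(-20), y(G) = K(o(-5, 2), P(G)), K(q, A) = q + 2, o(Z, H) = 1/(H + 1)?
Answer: 140444/5 ≈ 28089.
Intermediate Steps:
o(Z, H) = 1/(1 + H)
K(q, A) = 2 + q
y(G) = 7/3 (y(G) = 2 + 1/(1 + 2) = 2 + 1/3 = 2 + ⅓ = 7/3)
n(g, x) = 24/5 (n(g, x) = -96*(-1/20) = 24/5)
n(y(-11), -64) - 1*(-28084) = 24/5 - 1*(-28084) = 24/5 + 28084 = 140444/5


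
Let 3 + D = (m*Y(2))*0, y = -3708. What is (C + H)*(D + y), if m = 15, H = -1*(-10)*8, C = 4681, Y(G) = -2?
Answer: -17668071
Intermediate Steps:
H = 80 (H = 10*8 = 80)
D = -3 (D = -3 + (15*(-2))*0 = -3 - 30*0 = -3 + 0 = -3)
(C + H)*(D + y) = (4681 + 80)*(-3 - 3708) = 4761*(-3711) = -17668071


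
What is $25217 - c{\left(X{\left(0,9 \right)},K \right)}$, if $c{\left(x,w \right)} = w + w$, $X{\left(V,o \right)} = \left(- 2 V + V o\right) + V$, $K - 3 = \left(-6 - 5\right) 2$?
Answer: $25255$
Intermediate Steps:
$K = -19$ ($K = 3 + \left(-6 - 5\right) 2 = 3 - 22 = -19$)
$X{\left(V,o \right)} = - V + V o$
$c{\left(x,w \right)} = 2 w$
$25217 - c{\left(X{\left(0,9 \right)},K \right)} = 25217 - 2 \left(-19\right) = 25217 - -38 = 25217 + 38 = 25255$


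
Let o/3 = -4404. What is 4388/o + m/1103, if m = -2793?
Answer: -10435270/3643209 ≈ -2.8643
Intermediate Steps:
o = -13212 (o = 3*(-4404) = -13212)
4388/o + m/1103 = 4388/(-13212) - 2793/1103 = 4388*(-1/13212) - 2793*1/1103 = -1097/3303 - 2793/1103 = -10435270/3643209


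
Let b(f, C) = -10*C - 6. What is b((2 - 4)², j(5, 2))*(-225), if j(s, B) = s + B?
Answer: 17100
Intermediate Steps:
j(s, B) = B + s
b(f, C) = -6 - 10*C
b((2 - 4)², j(5, 2))*(-225) = (-6 - 10*(2 + 5))*(-225) = (-6 - 10*7)*(-225) = (-6 - 70)*(-225) = -76*(-225) = 17100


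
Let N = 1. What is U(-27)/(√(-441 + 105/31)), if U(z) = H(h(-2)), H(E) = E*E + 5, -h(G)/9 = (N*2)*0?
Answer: -5*I*√420546/13566 ≈ -0.23901*I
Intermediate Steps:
h(G) = 0 (h(G) = -9*1*2*0 = -18*0 = -9*0 = 0)
H(E) = 5 + E² (H(E) = E² + 5 = 5 + E²)
U(z) = 5 (U(z) = 5 + 0² = 5 + 0 = 5)
U(-27)/(√(-441 + 105/31)) = 5/(√(-441 + 105/31)) = 5/(√(-13566/31)) = 5/((I*√420546/31)) = 5*(-I*√420546/13566) = -5*I*√420546/13566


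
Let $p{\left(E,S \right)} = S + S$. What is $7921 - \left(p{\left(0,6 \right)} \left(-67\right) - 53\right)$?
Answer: $8778$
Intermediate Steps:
$p{\left(E,S \right)} = 2 S$
$7921 - \left(p{\left(0,6 \right)} \left(-67\right) - 53\right) = 7921 - \left(2 \cdot 6 \left(-67\right) - 53\right) = 7921 - \left(12 \left(-67\right) - 53\right) = 7921 - \left(-804 - 53\right) = 7921 - -857 = 7921 + 857 = 8778$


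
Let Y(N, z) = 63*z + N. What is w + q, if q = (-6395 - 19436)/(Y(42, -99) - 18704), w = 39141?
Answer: 974597590/24899 ≈ 39142.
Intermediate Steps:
Y(N, z) = N + 63*z
q = 25831/24899 (q = (-6395 - 19436)/((42 + 63*(-99)) - 18704) = -25831/((42 - 6237) - 18704) = -25831/(-6195 - 18704) = -25831/(-24899) = -25831*(-1/24899) = 25831/24899 ≈ 1.0374)
w + q = 39141 + 25831/24899 = 974597590/24899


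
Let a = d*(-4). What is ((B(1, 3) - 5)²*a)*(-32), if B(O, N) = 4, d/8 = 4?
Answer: 4096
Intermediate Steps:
d = 32 (d = 8*4 = 32)
a = -128 (a = 32*(-4) = -128)
((B(1, 3) - 5)²*a)*(-32) = ((4 - 5)²*(-128))*(-32) = ((-1)²*(-128))*(-32) = (1*(-128))*(-32) = -128*(-32) = 4096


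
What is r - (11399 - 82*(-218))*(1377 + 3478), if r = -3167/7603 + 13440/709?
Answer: -766156176386958/5390527 ≈ -1.4213e+8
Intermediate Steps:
r = 99938917/5390527 (r = -3167*1/7603 + 13440*(1/709) = -3167/7603 + 13440/709 = 99938917/5390527 ≈ 18.540)
r - (11399 - 82*(-218))*(1377 + 3478) = 99938917/5390527 - (11399 - 82*(-218))*(1377 + 3478) = 99938917/5390527 - (11399 + 17876)*4855 = 99938917/5390527 - 29275*4855 = 99938917/5390527 - 1*142130125 = 99938917/5390527 - 142130125 = -766156176386958/5390527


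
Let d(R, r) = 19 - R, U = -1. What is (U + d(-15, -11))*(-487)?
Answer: -16071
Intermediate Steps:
(U + d(-15, -11))*(-487) = (-1 + (19 - 1*(-15)))*(-487) = (-1 + (19 + 15))*(-487) = (-1 + 34)*(-487) = 33*(-487) = -16071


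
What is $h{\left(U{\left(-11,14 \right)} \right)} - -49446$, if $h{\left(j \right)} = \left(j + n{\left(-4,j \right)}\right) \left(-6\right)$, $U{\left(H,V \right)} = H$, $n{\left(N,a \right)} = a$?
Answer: $49578$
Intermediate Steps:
$h{\left(j \right)} = - 12 j$ ($h{\left(j \right)} = \left(j + j\right) \left(-6\right) = 2 j \left(-6\right) = - 12 j$)
$h{\left(U{\left(-11,14 \right)} \right)} - -49446 = \left(-12\right) \left(-11\right) - -49446 = 132 + 49446 = 49578$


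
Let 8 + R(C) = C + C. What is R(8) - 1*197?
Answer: -189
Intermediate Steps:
R(C) = -8 + 2*C (R(C) = -8 + (C + C) = -8 + 2*C)
R(8) - 1*197 = (-8 + 2*8) - 1*197 = (-8 + 16) - 197 = 8 - 197 = -189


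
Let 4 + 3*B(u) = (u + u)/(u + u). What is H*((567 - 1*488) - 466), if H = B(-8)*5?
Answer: 1935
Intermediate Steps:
B(u) = -1 (B(u) = -4/3 + ((u + u)/(u + u))/3 = -4/3 + ((2*u)/((2*u)))/3 = -4/3 + ((2*u)*(1/(2*u)))/3 = -4/3 + (1/3)*1 = -4/3 + 1/3 = -1)
H = -5 (H = -1*5 = -5)
H*((567 - 1*488) - 466) = -5*((567 - 1*488) - 466) = -5*((567 - 488) - 466) = -5*(79 - 466) = -5*(-387) = 1935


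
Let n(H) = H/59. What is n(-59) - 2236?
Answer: -2237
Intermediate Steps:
n(H) = H/59 (n(H) = H*(1/59) = H/59)
n(-59) - 2236 = (1/59)*(-59) - 2236 = -1 - 2236 = -2237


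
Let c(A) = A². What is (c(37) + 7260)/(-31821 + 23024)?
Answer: -8629/8797 ≈ -0.98090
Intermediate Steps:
(c(37) + 7260)/(-31821 + 23024) = (37² + 7260)/(-31821 + 23024) = (1369 + 7260)/(-8797) = 8629*(-1/8797) = -8629/8797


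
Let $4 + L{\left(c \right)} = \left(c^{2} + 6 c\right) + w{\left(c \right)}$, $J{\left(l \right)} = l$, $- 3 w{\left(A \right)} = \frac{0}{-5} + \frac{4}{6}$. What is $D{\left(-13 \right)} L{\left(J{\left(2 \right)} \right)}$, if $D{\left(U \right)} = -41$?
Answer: $- \frac{4346}{9} \approx -482.89$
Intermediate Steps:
$w{\left(A \right)} = - \frac{2}{9}$ ($w{\left(A \right)} = - \frac{\frac{0}{-5} + \frac{4}{6}}{3} = - \frac{0 \left(- \frac{1}{5}\right) + 4 \cdot \frac{1}{6}}{3} = - \frac{0 + \frac{2}{3}}{3} = \left(- \frac{1}{3}\right) \frac{2}{3} = - \frac{2}{9}$)
$L{\left(c \right)} = - \frac{38}{9} + c^{2} + 6 c$ ($L{\left(c \right)} = -4 - \left(\frac{2}{9} - c^{2} - 6 c\right) = -4 + \left(- \frac{2}{9} + c^{2} + 6 c\right) = - \frac{38}{9} + c^{2} + 6 c$)
$D{\left(-13 \right)} L{\left(J{\left(2 \right)} \right)} = - 41 \left(- \frac{38}{9} + 2^{2} + 6 \cdot 2\right) = - 41 \left(- \frac{38}{9} + 4 + 12\right) = \left(-41\right) \frac{106}{9} = - \frac{4346}{9}$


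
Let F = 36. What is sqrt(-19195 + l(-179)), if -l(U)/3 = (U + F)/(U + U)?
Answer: 23*I*sqrt(4650778)/358 ≈ 138.55*I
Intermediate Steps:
l(U) = -3*(36 + U)/(2*U) (l(U) = -3*(U + 36)/(U + U) = -3*(36 + U)/(2*U))
sqrt(-19195 + l(-179)) = sqrt(-19195 + (-3/2 - 54/(-179))) = sqrt(-19195 + (-3/2 - 54*(-1/179))) = sqrt(-19195 + (-3/2 + 54/179)) = sqrt(-19195 - 429/358) = sqrt(-6872239/358) = 23*I*sqrt(4650778)/358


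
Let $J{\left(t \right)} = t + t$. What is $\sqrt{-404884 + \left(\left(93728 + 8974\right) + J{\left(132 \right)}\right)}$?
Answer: $i \sqrt{301918} \approx 549.47 i$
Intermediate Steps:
$J{\left(t \right)} = 2 t$
$\sqrt{-404884 + \left(\left(93728 + 8974\right) + J{\left(132 \right)}\right)} = \sqrt{-404884 + \left(\left(93728 + 8974\right) + 2 \cdot 132\right)} = \sqrt{-404884 + \left(102702 + 264\right)} = \sqrt{-404884 + 102966} = \sqrt{-301918} = i \sqrt{301918}$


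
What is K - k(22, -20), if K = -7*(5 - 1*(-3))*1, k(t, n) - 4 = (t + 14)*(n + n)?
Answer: 1380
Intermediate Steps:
k(t, n) = 4 + 2*n*(14 + t) (k(t, n) = 4 + (t + 14)*(n + n) = 4 + (14 + t)*(2*n) = 4 + 2*n*(14 + t))
K = -56 (K = -7*(5 + 3)*1 = -7*8*1 = -56*1 = -56)
K - k(22, -20) = -56 - (4 + 28*(-20) + 2*(-20)*22) = -56 - (4 - 560 - 880) = -56 - 1*(-1436) = -56 + 1436 = 1380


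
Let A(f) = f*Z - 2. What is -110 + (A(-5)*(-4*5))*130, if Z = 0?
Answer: 5090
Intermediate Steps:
A(f) = -2 (A(f) = f*0 - 2 = 0 - 2 = -2)
-110 + (A(-5)*(-4*5))*130 = -110 - (-8)*5*130 = -110 - 2*(-20)*130 = -110 + 40*130 = -110 + 5200 = 5090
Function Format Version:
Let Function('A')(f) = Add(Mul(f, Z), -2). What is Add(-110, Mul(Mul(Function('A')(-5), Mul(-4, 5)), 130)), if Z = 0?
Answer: 5090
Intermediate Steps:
Function('A')(f) = -2 (Function('A')(f) = Add(Mul(f, 0), -2) = Add(0, -2) = -2)
Add(-110, Mul(Mul(Function('A')(-5), Mul(-4, 5)), 130)) = Add(-110, Mul(Mul(-2, Mul(-4, 5)), 130)) = Add(-110, Mul(Mul(-2, -20), 130)) = Add(-110, Mul(40, 130)) = Add(-110, 5200) = 5090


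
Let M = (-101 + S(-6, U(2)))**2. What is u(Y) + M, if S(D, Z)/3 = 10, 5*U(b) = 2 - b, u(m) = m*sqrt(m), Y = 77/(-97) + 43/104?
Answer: 5041 - 3837*I*sqrt(9676914)/50883872 ≈ 5041.0 - 0.23457*I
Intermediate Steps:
Y = -3837/10088 (Y = 77*(-1/97) + 43*(1/104) = -77/97 + 43/104 = -3837/10088 ≈ -0.38035)
u(m) = m**(3/2)
U(b) = 2/5 - b/5 (U(b) = (2 - b)/5 = 2/5 - b/5)
S(D, Z) = 30 (S(D, Z) = 3*10 = 30)
M = 5041 (M = (-101 + 30)**2 = (-71)**2 = 5041)
u(Y) + M = (-3837/10088)**(3/2) + 5041 = -3837*I*sqrt(9676914)/50883872 + 5041 = 5041 - 3837*I*sqrt(9676914)/50883872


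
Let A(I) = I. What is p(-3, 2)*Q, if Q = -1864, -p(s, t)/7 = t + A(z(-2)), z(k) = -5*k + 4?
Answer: 208768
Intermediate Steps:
z(k) = 4 - 5*k
p(s, t) = -98 - 7*t (p(s, t) = -7*(t + (4 - 5*(-2))) = -7*(t + (4 + 10)) = -7*(t + 14) = -7*(14 + t) = -98 - 7*t)
p(-3, 2)*Q = (-98 - 7*2)*(-1864) = (-98 - 14)*(-1864) = -112*(-1864) = 208768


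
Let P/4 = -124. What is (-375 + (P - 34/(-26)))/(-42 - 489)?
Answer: 11306/6903 ≈ 1.6378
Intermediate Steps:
P = -496 (P = 4*(-124) = -496)
(-375 + (P - 34/(-26)))/(-42 - 489) = (-375 + (-496 - 34/(-26)))/(-42 - 489) = (-375 + (-496 - 34*(-1/26)))/(-531) = (-375 + (-496 + 17/13))*(-1/531) = (-375 - 6431/13)*(-1/531) = -11306/13*(-1/531) = 11306/6903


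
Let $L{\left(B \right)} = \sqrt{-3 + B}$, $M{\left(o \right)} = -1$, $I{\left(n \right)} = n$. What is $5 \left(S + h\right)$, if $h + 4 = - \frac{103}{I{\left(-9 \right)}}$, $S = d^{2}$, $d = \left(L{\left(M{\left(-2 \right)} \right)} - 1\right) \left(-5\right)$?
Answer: $- \frac{3040}{9} - 500 i \approx -337.78 - 500.0 i$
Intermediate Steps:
$d = 5 - 10 i$ ($d = \left(\sqrt{-3 - 1} - 1\right) \left(-5\right) = \left(\sqrt{-4} - 1\right) \left(-5\right) = \left(2 i - 1\right) \left(-5\right) = \left(-1 + 2 i\right) \left(-5\right) = 5 - 10 i \approx 5.0 - 10.0 i$)
$S = \left(5 - 10 i\right)^{2} \approx -75.0 - 100.0 i$
$h = \frac{67}{9}$ ($h = -4 - \frac{103}{-9} = -4 - - \frac{103}{9} = -4 + \frac{103}{9} = \frac{67}{9} \approx 7.4444$)
$5 \left(S + h\right) = 5 \left(\left(-75 - 100 i\right) + \frac{67}{9}\right) = 5 \left(- \frac{608}{9} - 100 i\right) = - \frac{3040}{9} - 500 i$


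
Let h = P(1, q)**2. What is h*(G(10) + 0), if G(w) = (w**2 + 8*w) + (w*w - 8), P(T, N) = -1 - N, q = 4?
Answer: 6800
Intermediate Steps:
G(w) = -8 + 2*w**2 + 8*w (G(w) = (w**2 + 8*w) + (w**2 - 8) = (w**2 + 8*w) + (-8 + w**2) = -8 + 2*w**2 + 8*w)
h = 25 (h = (-1 - 1*4)**2 = (-1 - 4)**2 = (-5)**2 = 25)
h*(G(10) + 0) = 25*((-8 + 2*10**2 + 8*10) + 0) = 25*((-8 + 2*100 + 80) + 0) = 25*((-8 + 200 + 80) + 0) = 25*(272 + 0) = 25*272 = 6800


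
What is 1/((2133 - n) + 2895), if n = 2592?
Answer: 1/2436 ≈ 0.00041051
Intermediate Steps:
1/((2133 - n) + 2895) = 1/((2133 - 1*2592) + 2895) = 1/((2133 - 2592) + 2895) = 1/(-459 + 2895) = 1/2436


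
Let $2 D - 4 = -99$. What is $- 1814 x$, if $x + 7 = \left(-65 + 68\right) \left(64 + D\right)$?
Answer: $-77095$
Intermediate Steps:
$D = - \frac{95}{2}$ ($D = 2 + \frac{1}{2} \left(-99\right) = 2 - \frac{99}{2} = - \frac{95}{2} \approx -47.5$)
$x = \frac{85}{2}$ ($x = -7 + \left(-65 + 68\right) \left(64 - \frac{95}{2}\right) = -7 + 3 \cdot \frac{33}{2} = -7 + \frac{99}{2} = \frac{85}{2} \approx 42.5$)
$- 1814 x = \left(-1814\right) \frac{85}{2} = -77095$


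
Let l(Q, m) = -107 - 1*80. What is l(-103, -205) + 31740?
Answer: 31553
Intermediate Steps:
l(Q, m) = -187 (l(Q, m) = -107 - 80 = -187)
l(-103, -205) + 31740 = -187 + 31740 = 31553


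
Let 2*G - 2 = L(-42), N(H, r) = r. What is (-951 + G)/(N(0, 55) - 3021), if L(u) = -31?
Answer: 1931/5932 ≈ 0.32552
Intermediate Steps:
G = -29/2 (G = 1 + (1/2)*(-31) = 1 - 31/2 = -29/2 ≈ -14.500)
(-951 + G)/(N(0, 55) - 3021) = (-951 - 29/2)/(55 - 3021) = -1931/2/(-2966) = -1931/2*(-1/2966) = 1931/5932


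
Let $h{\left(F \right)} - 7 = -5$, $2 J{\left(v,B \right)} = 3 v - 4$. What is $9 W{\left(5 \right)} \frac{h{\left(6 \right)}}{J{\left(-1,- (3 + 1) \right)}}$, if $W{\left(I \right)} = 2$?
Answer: $- \frac{72}{7} \approx -10.286$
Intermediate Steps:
$J{\left(v,B \right)} = -2 + \frac{3 v}{2}$ ($J{\left(v,B \right)} = \frac{3 v - 4}{2} = \frac{-4 + 3 v}{2} = -2 + \frac{3 v}{2}$)
$h{\left(F \right)} = 2$ ($h{\left(F \right)} = 7 - 5 = 2$)
$9 W{\left(5 \right)} \frac{h{\left(6 \right)}}{J{\left(-1,- (3 + 1) \right)}} = 9 \cdot 2 \frac{2}{-2 + \frac{3}{2} \left(-1\right)} = 18 \frac{2}{-2 - \frac{3}{2}} = 18 \frac{2}{- \frac{7}{2}} = 18 \cdot 2 \left(- \frac{2}{7}\right) = 18 \left(- \frac{4}{7}\right) = - \frac{72}{7}$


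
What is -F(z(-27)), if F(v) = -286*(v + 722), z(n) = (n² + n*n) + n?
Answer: 615758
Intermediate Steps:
z(n) = n + 2*n² (z(n) = (n² + n²) + n = 2*n² + n = n + 2*n²)
F(v) = -206492 - 286*v (F(v) = -286*(722 + v) = -206492 - 286*v)
-F(z(-27)) = -(-206492 - (-7722)*(1 + 2*(-27))) = -(-206492 - (-7722)*(1 - 54)) = -(-206492 - (-7722)*(-53)) = -(-206492 - 286*1431) = -(-206492 - 409266) = -1*(-615758) = 615758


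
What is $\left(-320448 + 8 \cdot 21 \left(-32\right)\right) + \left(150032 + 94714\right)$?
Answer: $-81078$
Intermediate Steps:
$\left(-320448 + 8 \cdot 21 \left(-32\right)\right) + \left(150032 + 94714\right) = \left(-320448 + 168 \left(-32\right)\right) + 244746 = \left(-320448 - 5376\right) + 244746 = -325824 + 244746 = -81078$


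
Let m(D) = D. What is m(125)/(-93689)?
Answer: -125/93689 ≈ -0.0013342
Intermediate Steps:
m(125)/(-93689) = 125/(-93689) = 125*(-1/93689) = -125/93689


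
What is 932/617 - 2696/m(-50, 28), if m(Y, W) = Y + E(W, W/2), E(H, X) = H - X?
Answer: 424246/5553 ≈ 76.399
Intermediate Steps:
m(Y, W) = Y + W/2 (m(Y, W) = Y + (W - W/2) = Y + W/2)
932/617 - 2696/m(-50, 28) = 932/617 - 2696/(-50 + (1/2)*28) = 932*(1/617) - 2696/(-50 + 14) = 932/617 - 2696/(-36) = 932/617 - 2696*(-1/36) = 932/617 + 674/9 = 424246/5553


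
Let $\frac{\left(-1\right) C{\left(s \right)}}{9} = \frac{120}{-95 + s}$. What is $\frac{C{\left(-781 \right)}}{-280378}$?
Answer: $- \frac{45}{10233797} \approx -4.3972 \cdot 10^{-6}$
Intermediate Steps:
$C{\left(s \right)} = - \frac{1080}{-95 + s}$ ($C{\left(s \right)} = - 9 \frac{120}{-95 + s} = - \frac{1080}{-95 + s}$)
$\frac{C{\left(-781 \right)}}{-280378} = \frac{\left(-1080\right) \frac{1}{-95 - 781}}{-280378} = - \frac{1080}{-876} \left(- \frac{1}{280378}\right) = \left(-1080\right) \left(- \frac{1}{876}\right) \left(- \frac{1}{280378}\right) = \frac{90}{73} \left(- \frac{1}{280378}\right) = - \frac{45}{10233797}$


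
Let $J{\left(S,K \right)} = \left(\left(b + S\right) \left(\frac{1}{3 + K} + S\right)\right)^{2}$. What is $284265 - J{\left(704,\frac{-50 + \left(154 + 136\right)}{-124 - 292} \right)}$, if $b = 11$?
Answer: $- \frac{1006808906025115}{3969} \approx -2.5367 \cdot 10^{11}$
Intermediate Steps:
$J{\left(S,K \right)} = \left(11 + S\right)^{2} \left(S + \frac{1}{3 + K}\right)^{2}$ ($J{\left(S,K \right)} = \left(\left(11 + S\right) \left(\frac{1}{3 + K} + S\right)\right)^{2} = \left(\left(11 + S\right) \left(S + \frac{1}{3 + K}\right)\right)^{2} = \left(11 + S\right)^{2} \left(S + \frac{1}{3 + K}\right)^{2}$)
$284265 - J{\left(704,\frac{-50 + \left(154 + 136\right)}{-124 - 292} \right)} = 284265 - \frac{\left(11 + 704\right)^{2} \left(1 + 3 \cdot 704 + \frac{-50 + \left(154 + 136\right)}{-124 - 292} \cdot 704\right)^{2}}{\left(3 + \frac{-50 + \left(154 + 136\right)}{-124 - 292}\right)^{2}} = 284265 - \frac{715^{2} \left(1 + 2112 + \frac{-50 + 290}{-416} \cdot 704\right)^{2}}{\left(3 + \frac{-50 + 290}{-416}\right)^{2}} = 284265 - \frac{1}{\left(3 + 240 \left(- \frac{1}{416}\right)\right)^{2}} \cdot 511225 \left(1 + 2112 + 240 \left(- \frac{1}{416}\right) 704\right)^{2} = 284265 - \frac{1}{\left(3 - \frac{15}{26}\right)^{2}} \cdot 511225 \left(1 + 2112 - \frac{5280}{13}\right)^{2} = 284265 - \frac{1}{\frac{3969}{676}} \cdot 511225 \left(1 + 2112 - \frac{5280}{13}\right)^{2} = 284265 - \frac{676}{3969} \cdot 511225 \left(\frac{22189}{13}\right)^{2} = 284265 - \frac{676}{3969} \cdot 511225 \cdot \frac{492351721}{169} = 284265 - \frac{1006810034272900}{3969} = - \frac{1006808906025115}{3969}$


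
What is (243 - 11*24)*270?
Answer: -5670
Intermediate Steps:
(243 - 11*24)*270 = (243 - 264)*270 = -21*270 = -5670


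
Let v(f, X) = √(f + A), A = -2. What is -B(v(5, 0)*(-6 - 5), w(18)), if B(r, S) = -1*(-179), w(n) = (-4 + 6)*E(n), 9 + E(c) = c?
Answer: -179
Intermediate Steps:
E(c) = -9 + c
w(n) = -18 + 2*n (w(n) = (-4 + 6)*(-9 + n) = 2*(-9 + n) = -18 + 2*n)
v(f, X) = √(-2 + f) (v(f, X) = √(f - 2) = √(-2 + f))
B(r, S) = 179
-B(v(5, 0)*(-6 - 5), w(18)) = -1*179 = -179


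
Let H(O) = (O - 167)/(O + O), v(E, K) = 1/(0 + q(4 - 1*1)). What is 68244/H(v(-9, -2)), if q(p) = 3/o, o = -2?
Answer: 272976/503 ≈ 542.70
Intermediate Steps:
q(p) = -3/2 (q(p) = 3/(-2) = 3*(-½) = -3/2)
v(E, K) = -⅔ (v(E, K) = 1/(0 - 3/2) = 1/(-3/2) = -⅔)
H(O) = (-167 + O)/(2*O) (H(O) = (-167 + O)/((2*O)) = (-167 + O)*(1/(2*O)) = (-167 + O)/(2*O))
68244/H(v(-9, -2)) = 68244/(((-167 - ⅔)/(2*(-⅔)))) = 68244/(((½)*(-3/2)*(-503/3))) = 68244/(503/4) = 68244*(4/503) = 272976/503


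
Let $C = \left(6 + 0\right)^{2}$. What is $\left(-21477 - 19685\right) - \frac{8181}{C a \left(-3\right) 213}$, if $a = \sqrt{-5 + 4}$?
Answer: $-41162 - \frac{101 i}{284} \approx -41162.0 - 0.35563 i$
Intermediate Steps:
$a = i$ ($a = \sqrt{-1} = i \approx 1.0 i$)
$C = 36$ ($C = 6^{2} = 36$)
$\left(-21477 - 19685\right) - \frac{8181}{C a \left(-3\right) 213} = \left(-21477 - 19685\right) - \frac{8181}{36 i \left(-3\right) 213} = -41162 - \frac{8181}{- 108 i 213} = -41162 - \frac{8181}{\left(-23004\right) i} = -41162 - 8181 \frac{i}{23004} = -41162 - \frac{101 i}{284}$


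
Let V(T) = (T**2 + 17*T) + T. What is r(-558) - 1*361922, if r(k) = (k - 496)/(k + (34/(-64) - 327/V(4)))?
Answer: -71627973934/197911 ≈ -3.6192e+5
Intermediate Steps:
V(T) = T**2 + 18*T
r(k) = (-496 + k)/(-1495/352 + k) (r(k) = (k - 496)/(k + (34/(-64) - 327*1/(4*(18 + 4)))) = (-496 + k)/(k + (34*(-1/64) - 327/(4*22))) = (-496 + k)/(k + (-17/32 - 327/88)) = (-496 + k)/(k - 1495/352) = (-496 + k)/(-1495/352 + k))
r(-558) - 1*361922 = 352*(496 - 1*(-558))/(1495 - 352*(-558)) - 1*361922 = 352*(496 + 558)/(1495 + 196416) - 361922 = 352*1054/197911 - 361922 = 352*(1/197911)*1054 - 361922 = 371008/197911 - 361922 = -71627973934/197911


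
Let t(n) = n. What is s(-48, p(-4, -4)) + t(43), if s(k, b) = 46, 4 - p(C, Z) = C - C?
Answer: 89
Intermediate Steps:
p(C, Z) = 4 (p(C, Z) = 4 - (C - C) = 4 - 1*0 = 4 + 0 = 4)
s(-48, p(-4, -4)) + t(43) = 46 + 43 = 89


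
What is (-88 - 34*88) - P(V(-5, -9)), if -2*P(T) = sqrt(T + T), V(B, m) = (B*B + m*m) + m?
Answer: -3080 + sqrt(194)/2 ≈ -3073.0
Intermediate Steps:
V(B, m) = m + B**2 + m**2 (V(B, m) = (B**2 + m**2) + m = m + B**2 + m**2)
P(T) = -sqrt(2)*sqrt(T)/2 (P(T) = -sqrt(T + T)/2 = -sqrt(2)*sqrt(T)/2)
(-88 - 34*88) - P(V(-5, -9)) = (-88 - 34*88) - (-1)*sqrt(2)*sqrt(-9 + (-5)**2 + (-9)**2)/2 = (-88 - 2992) - (-1)*sqrt(2)*sqrt(-9 + 25 + 81)/2 = -3080 - (-1)*sqrt(2)*sqrt(97)/2 = -3080 - (-1)*sqrt(194)/2 = -3080 + sqrt(194)/2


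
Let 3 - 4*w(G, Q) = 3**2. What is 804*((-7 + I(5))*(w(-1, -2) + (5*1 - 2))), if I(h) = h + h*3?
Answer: 15678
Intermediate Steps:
w(G, Q) = -3/2 (w(G, Q) = 3/4 - 1/4*3**2 = 3/4 - 1/4*9 = 3/4 - 9/4 = -3/2)
I(h) = 4*h (I(h) = h + 3*h = 4*h)
804*((-7 + I(5))*(w(-1, -2) + (5*1 - 2))) = 804*((-7 + 4*5)*(-3/2 + (5*1 - 2))) = 804*((-7 + 20)*(-3/2 + (5 - 2))) = 804*(13*(-3/2 + 3)) = 804*(13*(3/2)) = 804*(39/2) = 15678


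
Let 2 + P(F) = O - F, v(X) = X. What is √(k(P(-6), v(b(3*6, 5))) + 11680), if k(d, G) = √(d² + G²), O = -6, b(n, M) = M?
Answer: √(11680 + √29) ≈ 108.10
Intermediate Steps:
P(F) = -8 - F (P(F) = -2 + (-6 - F) = -8 - F)
k(d, G) = √(G² + d²)
√(k(P(-6), v(b(3*6, 5))) + 11680) = √(√(5² + (-8 - 1*(-6))²) + 11680) = √(√(25 + (-8 + 6)²) + 11680) = √(√(25 + (-2)²) + 11680) = √(√(25 + 4) + 11680) = √(√29 + 11680) = √(11680 + √29)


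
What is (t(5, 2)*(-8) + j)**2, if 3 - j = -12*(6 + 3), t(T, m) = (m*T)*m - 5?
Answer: 81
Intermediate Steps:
t(T, m) = -5 + T*m**2 (t(T, m) = (T*m)*m - 5 = T*m**2 - 5 = -5 + T*m**2)
j = 111 (j = 3 - (-2)*6*(6 + 3) = 3 - (-2)*6*9 = 3 - (-2)*54 = 3 - 1*(-108) = 3 + 108 = 111)
(t(5, 2)*(-8) + j)**2 = ((-5 + 5*2**2)*(-8) + 111)**2 = ((-5 + 5*4)*(-8) + 111)**2 = ((-5 + 20)*(-8) + 111)**2 = (15*(-8) + 111)**2 = (-120 + 111)**2 = (-9)**2 = 81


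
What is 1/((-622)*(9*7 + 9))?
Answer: -1/44784 ≈ -2.2329e-5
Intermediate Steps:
1/((-622)*(9*7 + 9)) = -1/(622*(63 + 9)) = -1/622/72 = -1/622*1/72 = -1/44784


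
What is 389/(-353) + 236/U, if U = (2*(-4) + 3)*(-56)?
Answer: -6403/24710 ≈ -0.25913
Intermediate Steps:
U = 280 (U = (-8 + 3)*(-56) = -5*(-56) = 280)
389/(-353) + 236/U = 389/(-353) + 236/280 = 389*(-1/353) + 236*(1/280) = -389/353 + 59/70 = -6403/24710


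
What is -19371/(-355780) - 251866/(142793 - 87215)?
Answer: -44266142021/9886770420 ≈ -4.4773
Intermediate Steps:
-19371/(-355780) - 251866/(142793 - 87215) = -19371*(-1/355780) - 251866/55578 = 19371/355780 - 251866*1/55578 = 19371/355780 - 125933/27789 = -44266142021/9886770420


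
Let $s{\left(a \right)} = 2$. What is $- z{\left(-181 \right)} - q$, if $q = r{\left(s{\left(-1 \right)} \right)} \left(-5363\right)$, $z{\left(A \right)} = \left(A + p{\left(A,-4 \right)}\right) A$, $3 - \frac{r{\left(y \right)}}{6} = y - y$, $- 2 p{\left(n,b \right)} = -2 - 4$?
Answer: $64316$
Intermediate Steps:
$p{\left(n,b \right)} = 3$ ($p{\left(n,b \right)} = - \frac{-2 - 4}{2} = \left(- \frac{1}{2}\right) \left(-6\right) = 3$)
$r{\left(y \right)} = 18$ ($r{\left(y \right)} = 18 - 6 \left(y - y\right) = 18 - 0 = 18 + 0 = 18$)
$z{\left(A \right)} = A \left(3 + A\right)$ ($z{\left(A \right)} = \left(A + 3\right) A = \left(3 + A\right) A = A \left(3 + A\right)$)
$q = -96534$ ($q = 18 \left(-5363\right) = -96534$)
$- z{\left(-181 \right)} - q = - \left(-181\right) \left(3 - 181\right) - -96534 = - \left(-181\right) \left(-178\right) + 96534 = \left(-1\right) 32218 + 96534 = -32218 + 96534 = 64316$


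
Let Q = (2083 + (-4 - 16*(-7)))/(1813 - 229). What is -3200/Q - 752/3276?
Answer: -593108444/256347 ≈ -2313.7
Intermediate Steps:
Q = 2191/1584 (Q = (2083 + (-4 + 112))/1584 = (2083 + 108)*(1/1584) = 2191*(1/1584) = 2191/1584 ≈ 1.3832)
-3200/Q - 752/3276 = -3200/2191/1584 - 752/3276 = -3200*1584/2191 - 752*1/3276 = -5068800/2191 - 188/819 = -593108444/256347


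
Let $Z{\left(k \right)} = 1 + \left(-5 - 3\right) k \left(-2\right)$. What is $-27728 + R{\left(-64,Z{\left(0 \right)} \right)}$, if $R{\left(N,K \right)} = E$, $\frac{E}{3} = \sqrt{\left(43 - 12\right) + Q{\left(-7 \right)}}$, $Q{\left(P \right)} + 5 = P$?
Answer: $-27728 + 3 \sqrt{19} \approx -27715.0$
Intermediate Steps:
$Q{\left(P \right)} = -5 + P$
$Z{\left(k \right)} = 1 + 16 k$ ($Z{\left(k \right)} = 1 + - 8 k \left(-2\right) = 1 + 16 k$)
$E = 3 \sqrt{19}$ ($E = 3 \sqrt{\left(43 - 12\right) - 12} = 3 \sqrt{31 - 12} = 3 \sqrt{19} \approx 13.077$)
$R{\left(N,K \right)} = 3 \sqrt{19}$
$-27728 + R{\left(-64,Z{\left(0 \right)} \right)} = -27728 + 3 \sqrt{19}$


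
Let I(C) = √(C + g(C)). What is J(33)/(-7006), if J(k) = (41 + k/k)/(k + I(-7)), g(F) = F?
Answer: -693/3863809 + 21*I*√14/3863809 ≈ -0.00017936 + 2.0336e-5*I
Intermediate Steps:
I(C) = √2*√C (I(C) = √(C + C) = √(2*C) = √2*√C)
J(k) = 42/(k + I*√14) (J(k) = (41 + k/k)/(k + √2*√(-7)) = (41 + 1)/(k + √2*(I*√7)) = 42/(k + I*√14))
J(33)/(-7006) = (42/(33 + I*√14))/(-7006) = (42/(33 + I*√14))*(-1/7006) = -21/(3503*(33 + I*√14))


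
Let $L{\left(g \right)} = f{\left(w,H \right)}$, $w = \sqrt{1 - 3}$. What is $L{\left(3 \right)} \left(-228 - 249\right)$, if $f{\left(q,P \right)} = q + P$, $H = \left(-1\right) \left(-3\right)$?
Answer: $-1431 - 477 i \sqrt{2} \approx -1431.0 - 674.58 i$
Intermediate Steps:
$H = 3$
$w = i \sqrt{2}$ ($w = \sqrt{-2} = i \sqrt{2} \approx 1.4142 i$)
$f{\left(q,P \right)} = P + q$
$L{\left(g \right)} = 3 + i \sqrt{2}$
$L{\left(3 \right)} \left(-228 - 249\right) = \left(3 + i \sqrt{2}\right) \left(-228 - 249\right) = \left(3 + i \sqrt{2}\right) \left(-477\right) = -1431 - 477 i \sqrt{2}$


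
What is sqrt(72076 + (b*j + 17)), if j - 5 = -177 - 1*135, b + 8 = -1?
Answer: 2*sqrt(18714) ≈ 273.60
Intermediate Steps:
b = -9 (b = -8 - 1 = -9)
j = -307 (j = 5 + (-177 - 1*135) = 5 + (-177 - 135) = 5 - 312 = -307)
sqrt(72076 + (b*j + 17)) = sqrt(72076 + (-9*(-307) + 17)) = sqrt(72076 + (2763 + 17)) = sqrt(72076 + 2780) = sqrt(74856) = 2*sqrt(18714)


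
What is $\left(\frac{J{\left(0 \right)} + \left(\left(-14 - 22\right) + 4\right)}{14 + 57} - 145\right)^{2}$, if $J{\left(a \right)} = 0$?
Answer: $\frac{106646929}{5041} \approx 21156.0$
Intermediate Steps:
$\left(\frac{J{\left(0 \right)} + \left(\left(-14 - 22\right) + 4\right)}{14 + 57} - 145\right)^{2} = \left(\frac{0 + \left(\left(-14 - 22\right) + 4\right)}{14 + 57} - 145\right)^{2} = \left(\frac{0 + \left(-36 + 4\right)}{71} - 145\right)^{2} = \left(\left(0 - 32\right) \frac{1}{71} - 145\right)^{2} = \left(\left(-32\right) \frac{1}{71} - 145\right)^{2} = \left(- \frac{32}{71} - 145\right)^{2} = \left(- \frac{10327}{71}\right)^{2} = \frac{106646929}{5041}$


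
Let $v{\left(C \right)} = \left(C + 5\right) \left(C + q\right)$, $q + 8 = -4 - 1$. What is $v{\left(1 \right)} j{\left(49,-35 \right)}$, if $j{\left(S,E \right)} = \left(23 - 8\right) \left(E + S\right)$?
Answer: $-15120$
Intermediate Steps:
$q = -13$ ($q = -8 - 5 = -13$)
$j{\left(S,E \right)} = 15 E + 15 S$ ($j{\left(S,E \right)} = 15 \left(E + S\right) = 15 E + 15 S$)
$v{\left(C \right)} = \left(-13 + C\right) \left(5 + C\right)$ ($v{\left(C \right)} = \left(C + 5\right) \left(C - 13\right) = \left(5 + C\right) \left(-13 + C\right) = \left(-13 + C\right) \left(5 + C\right)$)
$v{\left(1 \right)} j{\left(49,-35 \right)} = \left(-65 + 1^{2} - 8\right) \left(15 \left(-35\right) + 15 \cdot 49\right) = \left(-65 + 1 - 8\right) \left(-525 + 735\right) = \left(-72\right) 210 = -15120$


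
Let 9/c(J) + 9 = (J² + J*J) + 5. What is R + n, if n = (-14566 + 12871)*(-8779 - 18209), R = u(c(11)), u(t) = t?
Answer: 10887229089/238 ≈ 4.5745e+7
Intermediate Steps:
c(J) = 9/(-4 + 2*J²) (c(J) = 9/(-9 + ((J² + J*J) + 5)) = 9/(-9 + ((J² + J²) + 5)) = 9/(-9 + (2*J² + 5)) = 9/(-9 + (5 + 2*J²)) = 9/(-4 + 2*J²))
R = 9/238 (R = 9/(2*(-2 + 11²)) = 9/(2*(-2 + 121)) = (9/2)/119 = (9/2)*(1/119) = 9/238 ≈ 0.037815)
n = 45744660 (n = -1695*(-26988) = 45744660)
R + n = 9/238 + 45744660 = 10887229089/238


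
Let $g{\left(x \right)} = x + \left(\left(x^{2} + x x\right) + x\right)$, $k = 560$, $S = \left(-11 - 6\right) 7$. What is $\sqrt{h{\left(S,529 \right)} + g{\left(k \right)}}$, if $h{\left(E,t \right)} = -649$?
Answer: $\sqrt{627671} \approx 792.26$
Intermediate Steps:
$S = -119$ ($S = \left(-17\right) 7 = -119$)
$g{\left(x \right)} = 2 x + 2 x^{2}$ ($g{\left(x \right)} = x + \left(\left(x^{2} + x^{2}\right) + x\right) = x + \left(2 x^{2} + x\right) = x + \left(x + 2 x^{2}\right) = 2 x + 2 x^{2}$)
$\sqrt{h{\left(S,529 \right)} + g{\left(k \right)}} = \sqrt{-649 + 2 \cdot 560 \left(1 + 560\right)} = \sqrt{-649 + 2 \cdot 560 \cdot 561} = \sqrt{-649 + 628320} = \sqrt{627671}$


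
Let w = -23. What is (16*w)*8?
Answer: -2944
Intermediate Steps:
(16*w)*8 = (16*(-23))*8 = -368*8 = -2944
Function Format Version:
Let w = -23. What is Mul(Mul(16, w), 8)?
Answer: -2944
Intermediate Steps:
Mul(Mul(16, w), 8) = Mul(Mul(16, -23), 8) = Mul(-368, 8) = -2944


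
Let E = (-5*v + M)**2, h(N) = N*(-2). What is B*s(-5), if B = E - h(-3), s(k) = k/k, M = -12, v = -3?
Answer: 3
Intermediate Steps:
h(N) = -2*N
s(k) = 1
E = 9 (E = (-5*(-3) - 12)**2 = (15 - 12)**2 = 3**2 = 9)
B = 3 (B = 9 - (-2)*(-3) = 9 - 1*6 = 9 - 6 = 3)
B*s(-5) = 3*1 = 3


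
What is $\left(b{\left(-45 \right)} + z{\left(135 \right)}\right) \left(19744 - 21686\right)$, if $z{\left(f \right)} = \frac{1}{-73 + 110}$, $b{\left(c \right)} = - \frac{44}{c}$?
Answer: $- \frac{3248966}{1665} \approx -1951.3$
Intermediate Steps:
$z{\left(f \right)} = \frac{1}{37}$
$\left(b{\left(-45 \right)} + z{\left(135 \right)}\right) \left(19744 - 21686\right) = \left(- \frac{44}{-45} + \frac{1}{37}\right) \left(19744 - 21686\right) = \left(\left(-44\right) \left(- \frac{1}{45}\right) + \frac{1}{37}\right) \left(-1942\right) = \left(\frac{44}{45} + \frac{1}{37}\right) \left(-1942\right) = \frac{1673}{1665} \left(-1942\right) = - \frac{3248966}{1665}$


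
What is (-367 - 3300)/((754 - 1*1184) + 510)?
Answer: -3667/80 ≈ -45.838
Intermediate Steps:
(-367 - 3300)/((754 - 1*1184) + 510) = -3667/((754 - 1184) + 510) = -3667/(-430 + 510) = -3667/80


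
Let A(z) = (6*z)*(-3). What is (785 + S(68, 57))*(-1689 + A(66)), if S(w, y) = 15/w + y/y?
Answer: -153813051/68 ≈ -2.2620e+6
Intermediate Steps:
S(w, y) = 1 + 15/w (S(w, y) = 15/w + 1 = 1 + 15/w)
A(z) = -18*z
(785 + S(68, 57))*(-1689 + A(66)) = (785 + (15 + 68)/68)*(-1689 - 18*66) = (785 + (1/68)*83)*(-1689 - 1188) = (785 + 83/68)*(-2877) = (53463/68)*(-2877) = -153813051/68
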